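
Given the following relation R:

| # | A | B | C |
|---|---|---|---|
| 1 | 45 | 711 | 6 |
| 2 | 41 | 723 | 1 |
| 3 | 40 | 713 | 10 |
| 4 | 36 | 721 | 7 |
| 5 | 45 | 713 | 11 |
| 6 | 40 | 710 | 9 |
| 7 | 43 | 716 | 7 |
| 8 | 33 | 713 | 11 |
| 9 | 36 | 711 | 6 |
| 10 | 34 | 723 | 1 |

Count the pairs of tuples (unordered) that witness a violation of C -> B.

C=6: all 2 rows agree on B — 0 pairs.
C=1: all 2 rows agree on B — 0 pairs.
C=7: violating pairs (4,7) — 1 pair.
C=11: all 2 rows agree on B — 0 pairs.

1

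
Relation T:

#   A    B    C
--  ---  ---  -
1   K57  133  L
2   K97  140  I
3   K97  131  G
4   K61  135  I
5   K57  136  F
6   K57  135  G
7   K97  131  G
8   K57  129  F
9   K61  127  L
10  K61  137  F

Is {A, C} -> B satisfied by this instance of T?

(A=K57, C=L): row 1 → B = 133 ✓
(A=K97, C=I): row 2 → B = 140 ✓
(A=K97, C=G): rows 3, 7 → B = 131, 131 ✓
(A=K61, C=I): row 4 → B = 135 ✓
(A=K57, C=F): rows 5, 8 → B takes values {136, 129} — violation
(A=K57, C=G): row 6 → B = 135 ✓
(A=K61, C=L): row 9 → B = 127 ✓
(A=K61, C=F): row 10 → B = 137 ✓
Two rows agree on {A, C} but differ on B, so {A, C} -> B does not hold.

No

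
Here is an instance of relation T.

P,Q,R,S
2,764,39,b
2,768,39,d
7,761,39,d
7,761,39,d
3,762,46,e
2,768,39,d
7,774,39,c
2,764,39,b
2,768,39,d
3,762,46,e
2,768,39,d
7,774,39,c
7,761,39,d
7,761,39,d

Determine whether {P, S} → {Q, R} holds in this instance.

Yes

(P=2, S=b): 2 rows → {Q,R} = (764, 39), (764, 39) ✓
(P=2, S=d): 4 rows → {Q,R} = (768, 39), (768, 39), (768, 39), (768, 39) ✓
(P=7, S=d): 4 rows → {Q,R} = (761, 39), (761, 39), (761, 39), (761, 39) ✓
(P=3, S=e): 2 rows → {Q,R} = (762, 46), (762, 46) ✓
(P=7, S=c): 2 rows → {Q,R} = (774, 39), (774, 39) ✓
Every {P, S} value is associated with a single {Q, R} value, so {P, S} → {Q, R} holds.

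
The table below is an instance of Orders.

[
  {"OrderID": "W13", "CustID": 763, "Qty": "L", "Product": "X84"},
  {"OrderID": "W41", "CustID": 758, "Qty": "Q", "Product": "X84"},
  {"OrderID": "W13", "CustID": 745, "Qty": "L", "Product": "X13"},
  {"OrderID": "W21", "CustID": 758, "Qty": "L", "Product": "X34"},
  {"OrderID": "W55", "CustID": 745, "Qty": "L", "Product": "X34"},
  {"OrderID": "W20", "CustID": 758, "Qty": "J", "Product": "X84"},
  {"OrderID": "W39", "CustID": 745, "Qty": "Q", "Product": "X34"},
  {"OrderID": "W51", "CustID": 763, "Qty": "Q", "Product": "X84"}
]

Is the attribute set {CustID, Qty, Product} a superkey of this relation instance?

All 8 rows have distinct {CustID, Qty, Product} values, so {CustID, Qty, Product} → (all attributes) holds and {CustID, Qty, Product} is a superkey.

Yes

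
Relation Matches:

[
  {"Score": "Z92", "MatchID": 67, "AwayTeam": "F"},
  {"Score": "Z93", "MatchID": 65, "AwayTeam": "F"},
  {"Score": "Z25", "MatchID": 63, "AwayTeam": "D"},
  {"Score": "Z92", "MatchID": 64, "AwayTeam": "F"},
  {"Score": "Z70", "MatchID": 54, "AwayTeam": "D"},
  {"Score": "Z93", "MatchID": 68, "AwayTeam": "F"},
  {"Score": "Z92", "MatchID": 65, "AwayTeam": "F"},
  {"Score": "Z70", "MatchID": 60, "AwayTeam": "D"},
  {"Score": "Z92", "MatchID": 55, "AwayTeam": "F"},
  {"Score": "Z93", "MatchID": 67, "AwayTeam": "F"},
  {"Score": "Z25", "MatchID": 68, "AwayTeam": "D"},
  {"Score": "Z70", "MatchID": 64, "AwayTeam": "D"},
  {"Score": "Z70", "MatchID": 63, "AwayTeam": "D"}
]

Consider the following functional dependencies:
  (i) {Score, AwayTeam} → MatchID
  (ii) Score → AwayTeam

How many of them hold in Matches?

(i) {Score, AwayTeam} → MatchID: (Score=Z92, AwayTeam=F): 4 rows → MatchID takes values {67, 64, 65, 55} — violation; (Score=Z93, AwayTeam=F): 3 rows → MatchID takes values {65, 68, 67} — violation; (Score=Z25, AwayTeam=D): 2 rows → MatchID takes values {63, 68} — violation; (Score=Z70, AwayTeam=D): 4 rows → MatchID takes values {54, 60, 64, 63} — violation — fails.
(ii) Score → AwayTeam: every LHS value maps to a single RHS value — holds.
1 of the 2 dependencies holds.

1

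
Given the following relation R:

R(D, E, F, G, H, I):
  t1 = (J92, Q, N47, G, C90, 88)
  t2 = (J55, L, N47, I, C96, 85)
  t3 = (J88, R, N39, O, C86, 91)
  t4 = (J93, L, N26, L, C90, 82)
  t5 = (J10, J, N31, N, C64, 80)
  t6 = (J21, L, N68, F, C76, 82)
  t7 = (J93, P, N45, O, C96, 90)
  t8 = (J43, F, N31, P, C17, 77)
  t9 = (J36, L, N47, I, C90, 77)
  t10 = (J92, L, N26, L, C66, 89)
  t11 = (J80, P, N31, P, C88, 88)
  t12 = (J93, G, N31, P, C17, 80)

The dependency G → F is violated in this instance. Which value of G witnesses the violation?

G=G: row 1 → F = N47 ✓
G=I: rows 2, 9 → F = N47, N47 ✓
G=O: rows 3, 7 → F takes values {N39, N45} — violation
G=L: rows 4, 10 → F = N26, N26 ✓
G=N: row 5 → F = N31 ✓
G=F: row 6 → F = N68 ✓
G=P: rows 8, 11, 12 → F = N31, N31, N31 ✓
The only G value with inconsistent F is G=O.

O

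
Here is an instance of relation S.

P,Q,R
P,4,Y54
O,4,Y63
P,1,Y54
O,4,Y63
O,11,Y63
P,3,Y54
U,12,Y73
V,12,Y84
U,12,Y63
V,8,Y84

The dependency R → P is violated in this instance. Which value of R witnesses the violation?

Y63

R=Y54: 3 rows → P = P, P, P ✓
R=Y63: 4 rows → P takes values {O, U} — violation
R=Y73: 1 row → P = U ✓
R=Y84: 2 rows → P = V, V ✓
The only R value with inconsistent P is R=Y63.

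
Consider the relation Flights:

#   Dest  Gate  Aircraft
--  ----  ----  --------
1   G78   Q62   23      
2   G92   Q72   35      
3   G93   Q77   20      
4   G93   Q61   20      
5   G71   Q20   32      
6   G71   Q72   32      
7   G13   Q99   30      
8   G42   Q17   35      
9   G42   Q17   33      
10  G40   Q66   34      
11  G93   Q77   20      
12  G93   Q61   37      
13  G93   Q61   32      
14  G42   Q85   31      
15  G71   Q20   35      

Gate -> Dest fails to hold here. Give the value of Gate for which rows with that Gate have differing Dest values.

Q72

Gate=Q62: row 1 → Dest = G78 ✓
Gate=Q72: rows 2, 6 → Dest takes values {G92, G71} — violation
Gate=Q77: rows 3, 11 → Dest = G93, G93 ✓
Gate=Q61: rows 4, 12, 13 → Dest = G93, G93, G93 ✓
Gate=Q20: rows 5, 15 → Dest = G71, G71 ✓
Gate=Q99: row 7 → Dest = G13 ✓
Gate=Q17: rows 8, 9 → Dest = G42, G42 ✓
Gate=Q66: row 10 → Dest = G40 ✓
Gate=Q85: row 14 → Dest = G42 ✓
The only Gate value with inconsistent Dest is Gate=Q72.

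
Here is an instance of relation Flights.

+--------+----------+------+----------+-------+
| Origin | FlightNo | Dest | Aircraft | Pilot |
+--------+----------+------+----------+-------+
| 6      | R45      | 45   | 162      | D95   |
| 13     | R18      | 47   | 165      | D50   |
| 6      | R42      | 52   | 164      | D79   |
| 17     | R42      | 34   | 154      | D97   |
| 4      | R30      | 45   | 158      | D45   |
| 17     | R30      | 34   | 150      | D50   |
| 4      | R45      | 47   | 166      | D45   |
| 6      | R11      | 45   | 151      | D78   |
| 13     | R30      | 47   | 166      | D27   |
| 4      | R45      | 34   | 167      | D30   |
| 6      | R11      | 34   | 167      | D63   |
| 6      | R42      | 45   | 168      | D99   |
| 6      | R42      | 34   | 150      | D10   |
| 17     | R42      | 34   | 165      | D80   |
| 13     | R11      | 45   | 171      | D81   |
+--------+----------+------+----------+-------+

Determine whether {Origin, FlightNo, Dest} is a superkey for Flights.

Two distinct rows share (Origin=17, FlightNo=R42, Dest=34), so {Origin, FlightNo, Dest} does not determine every attribute — not a superkey.

No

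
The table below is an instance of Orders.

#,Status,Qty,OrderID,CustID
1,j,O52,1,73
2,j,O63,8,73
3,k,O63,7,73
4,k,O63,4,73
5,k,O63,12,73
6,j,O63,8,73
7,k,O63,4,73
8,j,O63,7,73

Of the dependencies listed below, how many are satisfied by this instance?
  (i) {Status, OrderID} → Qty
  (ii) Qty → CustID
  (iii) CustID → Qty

(i) {Status, OrderID} → Qty: every LHS value maps to a single RHS value — holds.
(ii) Qty → CustID: every LHS value maps to a single RHS value — holds.
(iii) CustID → Qty: CustID=73: rows 1, 2, 3, 4, 5, 6, 7, 8 → Qty takes values {O52, O63} — violation — fails.
2 of the 3 dependencies hold.

2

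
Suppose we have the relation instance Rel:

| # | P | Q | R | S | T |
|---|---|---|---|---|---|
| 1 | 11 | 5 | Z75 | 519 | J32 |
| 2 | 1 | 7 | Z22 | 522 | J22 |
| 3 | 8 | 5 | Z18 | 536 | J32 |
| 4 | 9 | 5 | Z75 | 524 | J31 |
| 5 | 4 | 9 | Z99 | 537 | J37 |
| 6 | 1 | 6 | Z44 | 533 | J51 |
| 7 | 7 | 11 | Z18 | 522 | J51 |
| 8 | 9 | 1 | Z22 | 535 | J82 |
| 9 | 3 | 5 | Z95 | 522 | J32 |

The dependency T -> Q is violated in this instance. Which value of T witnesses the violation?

J51

T=J32: rows 1, 3, 9 → Q = 5, 5, 5 ✓
T=J22: row 2 → Q = 7 ✓
T=J31: row 4 → Q = 5 ✓
T=J37: row 5 → Q = 9 ✓
T=J51: rows 6, 7 → Q takes values {6, 11} — violation
T=J82: row 8 → Q = 1 ✓
The only T value with inconsistent Q is T=J51.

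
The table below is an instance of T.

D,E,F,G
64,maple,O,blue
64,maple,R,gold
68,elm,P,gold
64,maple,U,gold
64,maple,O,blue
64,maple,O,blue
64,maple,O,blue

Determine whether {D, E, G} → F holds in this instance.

(D=64, E=maple, G=blue): 4 rows → F = O, O, O, O ✓
(D=64, E=maple, G=gold): 2 rows → F takes values {R, U} — violation
(D=68, E=elm, G=gold): 1 row → F = P ✓
Two rows agree on {D, E, G} but differ on F, so {D, E, G} → F does not hold.

No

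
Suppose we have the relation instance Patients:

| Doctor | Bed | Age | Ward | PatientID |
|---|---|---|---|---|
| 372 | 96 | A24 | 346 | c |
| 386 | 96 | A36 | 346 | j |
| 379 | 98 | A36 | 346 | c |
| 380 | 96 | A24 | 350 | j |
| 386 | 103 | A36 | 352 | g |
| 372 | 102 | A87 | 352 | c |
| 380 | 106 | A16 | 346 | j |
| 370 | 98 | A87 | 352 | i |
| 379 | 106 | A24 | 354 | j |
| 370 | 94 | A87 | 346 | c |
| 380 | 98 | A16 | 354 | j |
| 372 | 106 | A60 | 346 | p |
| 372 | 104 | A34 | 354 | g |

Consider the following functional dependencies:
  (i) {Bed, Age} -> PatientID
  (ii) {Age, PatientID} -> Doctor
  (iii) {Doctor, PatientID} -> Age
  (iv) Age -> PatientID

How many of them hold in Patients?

0

(i) {Bed, Age} -> PatientID: (Bed=96, Age=A24): 2 rows → PatientID takes values {c, j} — violation — fails.
(ii) {Age, PatientID} -> Doctor: (Age=A24, PatientID=j): 2 rows → Doctor takes values {380, 379} — violation; (Age=A87, PatientID=c): 2 rows → Doctor takes values {372, 370} — violation — fails.
(iii) {Doctor, PatientID} -> Age: (Doctor=372, PatientID=c): 2 rows → Age takes values {A24, A87} — violation; (Doctor=380, PatientID=j): 3 rows → Age takes values {A24, A16} — violation — fails.
(iv) Age -> PatientID: Age=A24: 3 rows → PatientID takes values {c, j} — violation; Age=A36: 3 rows → PatientID takes values {j, c, g} — violation; Age=A87: 3 rows → PatientID takes values {c, i} — violation — fails.
None of the 4 dependencies hold.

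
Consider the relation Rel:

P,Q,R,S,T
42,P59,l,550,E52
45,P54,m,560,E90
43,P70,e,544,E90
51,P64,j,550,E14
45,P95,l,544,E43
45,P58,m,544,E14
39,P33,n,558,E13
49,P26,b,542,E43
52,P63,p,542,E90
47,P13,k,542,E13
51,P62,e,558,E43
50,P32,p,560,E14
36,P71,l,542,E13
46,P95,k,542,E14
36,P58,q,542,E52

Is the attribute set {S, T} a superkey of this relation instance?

No

Two distinct rows share (S=542, T=E13), so {S, T} does not determine every attribute — not a superkey.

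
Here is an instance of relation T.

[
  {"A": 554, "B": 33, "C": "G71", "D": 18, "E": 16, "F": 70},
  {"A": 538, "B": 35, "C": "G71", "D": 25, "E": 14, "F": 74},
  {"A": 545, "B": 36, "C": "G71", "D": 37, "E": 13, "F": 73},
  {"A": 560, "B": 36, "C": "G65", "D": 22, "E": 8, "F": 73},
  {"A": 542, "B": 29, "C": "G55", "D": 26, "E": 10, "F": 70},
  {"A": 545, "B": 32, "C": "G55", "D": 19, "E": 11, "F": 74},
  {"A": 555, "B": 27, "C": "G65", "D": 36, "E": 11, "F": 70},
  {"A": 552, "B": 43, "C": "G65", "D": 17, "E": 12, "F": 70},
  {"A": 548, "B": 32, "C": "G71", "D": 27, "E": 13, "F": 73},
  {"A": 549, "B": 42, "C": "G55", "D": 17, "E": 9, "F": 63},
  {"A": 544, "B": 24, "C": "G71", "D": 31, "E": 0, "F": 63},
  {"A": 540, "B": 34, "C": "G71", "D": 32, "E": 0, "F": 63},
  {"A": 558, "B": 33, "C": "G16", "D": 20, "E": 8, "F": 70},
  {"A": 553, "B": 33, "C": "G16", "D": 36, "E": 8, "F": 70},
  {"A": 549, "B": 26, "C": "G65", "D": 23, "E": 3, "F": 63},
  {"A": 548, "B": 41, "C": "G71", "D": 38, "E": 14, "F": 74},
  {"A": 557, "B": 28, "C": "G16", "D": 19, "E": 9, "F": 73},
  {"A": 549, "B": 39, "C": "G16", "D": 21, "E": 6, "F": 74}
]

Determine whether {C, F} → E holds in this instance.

(C=G71, F=70): 1 row → E = 16 ✓
(C=G71, F=74): 2 rows → E = 14, 14 ✓
(C=G71, F=73): 2 rows → E = 13, 13 ✓
(C=G65, F=73): 1 row → E = 8 ✓
(C=G55, F=70): 1 row → E = 10 ✓
(C=G55, F=74): 1 row → E = 11 ✓
(C=G65, F=70): 2 rows → E takes values {11, 12} — violation
(C=G55, F=63): 1 row → E = 9 ✓
(C=G71, F=63): 2 rows → E = 0, 0 ✓
(C=G16, F=70): 2 rows → E = 8, 8 ✓
(C=G65, F=63): 1 row → E = 3 ✓
(C=G16, F=73): 1 row → E = 9 ✓
(C=G16, F=74): 1 row → E = 6 ✓
Two rows agree on {C, F} but differ on E, so {C, F} → E does not hold.

No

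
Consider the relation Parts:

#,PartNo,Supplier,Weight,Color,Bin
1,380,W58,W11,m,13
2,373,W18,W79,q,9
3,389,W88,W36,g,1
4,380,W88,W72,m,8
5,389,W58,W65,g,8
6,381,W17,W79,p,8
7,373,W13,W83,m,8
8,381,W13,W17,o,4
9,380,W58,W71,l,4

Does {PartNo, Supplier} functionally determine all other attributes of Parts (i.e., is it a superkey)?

No

Rows 1 and 9 have the same {PartNo, Supplier} value (PartNo=380, Supplier=W58) but are distinct tuples, so {PartNo, Supplier} does not determine every attribute — not a superkey.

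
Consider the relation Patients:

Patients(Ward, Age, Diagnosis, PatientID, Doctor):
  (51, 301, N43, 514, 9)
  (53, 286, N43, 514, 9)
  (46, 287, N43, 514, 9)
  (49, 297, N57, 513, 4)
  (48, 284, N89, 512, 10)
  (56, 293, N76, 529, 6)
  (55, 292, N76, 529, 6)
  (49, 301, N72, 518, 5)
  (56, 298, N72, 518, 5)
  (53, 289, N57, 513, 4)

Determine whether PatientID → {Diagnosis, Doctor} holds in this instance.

PatientID=514: 3 rows → {Diagnosis,Doctor} = (N43, 9), (N43, 9), (N43, 9) ✓
PatientID=513: 2 rows → {Diagnosis,Doctor} = (N57, 4), (N57, 4) ✓
PatientID=512: 1 row → {Diagnosis,Doctor} = (N89, 10) ✓
PatientID=529: 2 rows → {Diagnosis,Doctor} = (N76, 6), (N76, 6) ✓
PatientID=518: 2 rows → {Diagnosis,Doctor} = (N72, 5), (N72, 5) ✓
Every PatientID value is associated with a single {Diagnosis, Doctor} value, so PatientID → {Diagnosis, Doctor} holds.

Yes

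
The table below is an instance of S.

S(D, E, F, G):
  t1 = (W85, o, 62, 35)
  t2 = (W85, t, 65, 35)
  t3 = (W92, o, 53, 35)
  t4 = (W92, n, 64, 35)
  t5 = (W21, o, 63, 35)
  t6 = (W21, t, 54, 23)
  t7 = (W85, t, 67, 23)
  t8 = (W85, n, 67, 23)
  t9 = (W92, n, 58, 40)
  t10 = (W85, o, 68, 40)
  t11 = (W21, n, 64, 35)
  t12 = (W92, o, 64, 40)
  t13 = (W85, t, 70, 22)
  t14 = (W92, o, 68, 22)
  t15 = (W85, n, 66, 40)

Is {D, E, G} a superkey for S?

Yes

All 15 rows have distinct {D, E, G} values, so {D, E, G} → (all attributes) holds and {D, E, G} is a superkey.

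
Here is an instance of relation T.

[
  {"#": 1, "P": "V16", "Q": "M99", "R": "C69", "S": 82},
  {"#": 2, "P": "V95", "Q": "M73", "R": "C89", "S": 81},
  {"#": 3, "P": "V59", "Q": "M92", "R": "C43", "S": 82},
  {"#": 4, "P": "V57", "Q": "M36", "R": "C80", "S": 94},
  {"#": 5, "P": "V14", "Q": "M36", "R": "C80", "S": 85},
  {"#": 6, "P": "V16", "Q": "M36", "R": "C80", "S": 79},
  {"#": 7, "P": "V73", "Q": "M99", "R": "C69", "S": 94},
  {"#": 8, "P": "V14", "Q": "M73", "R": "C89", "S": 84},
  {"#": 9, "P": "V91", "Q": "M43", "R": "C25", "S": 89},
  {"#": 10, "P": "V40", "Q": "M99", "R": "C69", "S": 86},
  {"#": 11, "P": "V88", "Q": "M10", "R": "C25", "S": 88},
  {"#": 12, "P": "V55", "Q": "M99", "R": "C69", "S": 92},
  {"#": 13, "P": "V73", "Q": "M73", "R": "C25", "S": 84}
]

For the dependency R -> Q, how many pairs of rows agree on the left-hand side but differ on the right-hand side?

3

R=C69: all 4 rows agree on Q — 0 pairs.
R=C89: all 2 rows agree on Q — 0 pairs.
R=C80: all 3 rows agree on Q — 0 pairs.
R=C25: violating pairs (9,11), (9,13), (11,13) — 3 pairs.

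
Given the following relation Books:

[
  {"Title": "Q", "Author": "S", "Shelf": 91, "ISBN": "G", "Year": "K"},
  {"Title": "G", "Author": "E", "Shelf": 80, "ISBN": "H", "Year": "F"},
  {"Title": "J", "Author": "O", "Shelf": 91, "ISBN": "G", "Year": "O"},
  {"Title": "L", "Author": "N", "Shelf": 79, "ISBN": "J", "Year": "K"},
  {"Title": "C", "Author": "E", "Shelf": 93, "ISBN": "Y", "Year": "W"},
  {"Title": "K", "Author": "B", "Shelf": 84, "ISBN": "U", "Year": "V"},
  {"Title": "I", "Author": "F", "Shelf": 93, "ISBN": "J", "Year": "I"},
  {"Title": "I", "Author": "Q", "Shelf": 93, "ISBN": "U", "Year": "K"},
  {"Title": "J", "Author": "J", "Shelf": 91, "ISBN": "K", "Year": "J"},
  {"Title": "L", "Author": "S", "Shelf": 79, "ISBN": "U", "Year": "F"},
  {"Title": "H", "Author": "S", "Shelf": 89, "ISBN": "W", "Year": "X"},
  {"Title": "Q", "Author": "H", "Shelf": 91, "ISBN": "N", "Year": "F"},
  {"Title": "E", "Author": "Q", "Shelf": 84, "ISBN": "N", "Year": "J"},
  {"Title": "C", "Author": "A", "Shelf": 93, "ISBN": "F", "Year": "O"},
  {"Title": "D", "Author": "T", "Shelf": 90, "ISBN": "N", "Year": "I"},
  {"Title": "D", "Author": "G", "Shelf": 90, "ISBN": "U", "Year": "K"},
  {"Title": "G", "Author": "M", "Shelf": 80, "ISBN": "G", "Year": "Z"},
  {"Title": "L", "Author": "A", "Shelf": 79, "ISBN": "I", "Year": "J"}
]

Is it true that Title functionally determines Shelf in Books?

Yes

Title=Q: 2 rows → Shelf = 91, 91 ✓
Title=G: 2 rows → Shelf = 80, 80 ✓
Title=J: 2 rows → Shelf = 91, 91 ✓
Title=L: 3 rows → Shelf = 79, 79, 79 ✓
Title=C: 2 rows → Shelf = 93, 93 ✓
Title=K: 1 row → Shelf = 84 ✓
Title=I: 2 rows → Shelf = 93, 93 ✓
Title=H: 1 row → Shelf = 89 ✓
Title=E: 1 row → Shelf = 84 ✓
Title=D: 2 rows → Shelf = 90, 90 ✓
Every Title value is associated with a single Shelf value, so Title -> Shelf holds.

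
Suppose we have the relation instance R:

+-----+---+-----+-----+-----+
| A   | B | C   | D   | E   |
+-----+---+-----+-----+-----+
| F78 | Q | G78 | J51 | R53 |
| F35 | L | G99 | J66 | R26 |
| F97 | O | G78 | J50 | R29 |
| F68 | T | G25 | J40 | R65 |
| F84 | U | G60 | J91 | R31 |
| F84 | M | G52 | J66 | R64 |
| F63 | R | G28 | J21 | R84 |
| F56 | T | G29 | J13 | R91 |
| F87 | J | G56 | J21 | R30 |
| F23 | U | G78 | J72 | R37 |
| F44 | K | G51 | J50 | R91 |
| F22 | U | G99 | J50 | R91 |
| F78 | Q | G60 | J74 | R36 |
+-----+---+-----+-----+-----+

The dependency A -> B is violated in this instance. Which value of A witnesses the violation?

F84

A=F78: 2 rows → B = Q, Q ✓
A=F35: 1 row → B = L ✓
A=F97: 1 row → B = O ✓
A=F68: 1 row → B = T ✓
A=F84: 2 rows → B takes values {U, M} — violation
A=F63: 1 row → B = R ✓
A=F56: 1 row → B = T ✓
A=F87: 1 row → B = J ✓
A=F23: 1 row → B = U ✓
A=F44: 1 row → B = K ✓
A=F22: 1 row → B = U ✓
The only A value with inconsistent B is A=F84.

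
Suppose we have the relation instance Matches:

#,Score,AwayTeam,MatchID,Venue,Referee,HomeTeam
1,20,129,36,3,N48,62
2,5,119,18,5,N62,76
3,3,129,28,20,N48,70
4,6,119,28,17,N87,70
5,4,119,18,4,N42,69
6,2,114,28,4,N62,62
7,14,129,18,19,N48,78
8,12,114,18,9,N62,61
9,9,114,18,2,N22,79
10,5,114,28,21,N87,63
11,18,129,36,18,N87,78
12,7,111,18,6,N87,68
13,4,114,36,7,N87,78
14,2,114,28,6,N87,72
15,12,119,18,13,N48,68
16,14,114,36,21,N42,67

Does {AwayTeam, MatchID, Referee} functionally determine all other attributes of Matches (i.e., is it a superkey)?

No

Rows 10 and 14 have the same {AwayTeam, MatchID, Referee} value (AwayTeam=114, MatchID=28, Referee=N87) but are distinct tuples, so {AwayTeam, MatchID, Referee} does not determine every attribute — not a superkey.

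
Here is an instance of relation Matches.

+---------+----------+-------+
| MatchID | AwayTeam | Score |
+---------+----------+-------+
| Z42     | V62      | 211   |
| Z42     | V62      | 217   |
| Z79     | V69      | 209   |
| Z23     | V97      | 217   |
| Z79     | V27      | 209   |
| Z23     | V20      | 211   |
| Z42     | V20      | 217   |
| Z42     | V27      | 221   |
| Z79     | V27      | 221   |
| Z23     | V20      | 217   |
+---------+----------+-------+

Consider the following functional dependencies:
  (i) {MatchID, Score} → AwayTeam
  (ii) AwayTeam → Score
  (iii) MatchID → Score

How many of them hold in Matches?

0

(i) {MatchID, Score} → AwayTeam: (MatchID=Z42, Score=217): 2 rows → AwayTeam takes values {V62, V20} — violation; (MatchID=Z79, Score=209): 2 rows → AwayTeam takes values {V69, V27} — violation; (MatchID=Z23, Score=217): 2 rows → AwayTeam takes values {V97, V20} — violation — fails.
(ii) AwayTeam → Score: AwayTeam=V62: 2 rows → Score takes values {211, 217} — violation; AwayTeam=V27: 3 rows → Score takes values {209, 221} — violation; AwayTeam=V20: 3 rows → Score takes values {211, 217} — violation — fails.
(iii) MatchID → Score: MatchID=Z42: 4 rows → Score takes values {211, 217, 221} — violation; MatchID=Z79: 3 rows → Score takes values {209, 221} — violation; MatchID=Z23: 3 rows → Score takes values {217, 211} — violation — fails.
None of the 3 dependencies hold.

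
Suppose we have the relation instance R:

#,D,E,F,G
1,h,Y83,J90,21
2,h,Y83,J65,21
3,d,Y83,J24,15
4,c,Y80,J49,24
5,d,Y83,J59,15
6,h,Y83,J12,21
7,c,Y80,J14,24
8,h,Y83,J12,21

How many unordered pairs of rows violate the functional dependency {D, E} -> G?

(D=h, E=Y83): all 4 rows agree on G — 0 pairs.
(D=d, E=Y83): all 2 rows agree on G — 0 pairs.
(D=c, E=Y80): all 2 rows agree on G — 0 pairs.

0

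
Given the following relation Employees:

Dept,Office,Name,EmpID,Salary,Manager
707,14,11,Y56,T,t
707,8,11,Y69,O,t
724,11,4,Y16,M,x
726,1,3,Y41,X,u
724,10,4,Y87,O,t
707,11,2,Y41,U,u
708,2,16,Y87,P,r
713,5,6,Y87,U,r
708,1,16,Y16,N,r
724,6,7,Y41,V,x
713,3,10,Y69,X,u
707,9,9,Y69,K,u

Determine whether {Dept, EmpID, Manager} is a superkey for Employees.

All 12 rows have distinct {Dept, EmpID, Manager} values, so {Dept, EmpID, Manager} → (all attributes) holds and {Dept, EmpID, Manager} is a superkey.

Yes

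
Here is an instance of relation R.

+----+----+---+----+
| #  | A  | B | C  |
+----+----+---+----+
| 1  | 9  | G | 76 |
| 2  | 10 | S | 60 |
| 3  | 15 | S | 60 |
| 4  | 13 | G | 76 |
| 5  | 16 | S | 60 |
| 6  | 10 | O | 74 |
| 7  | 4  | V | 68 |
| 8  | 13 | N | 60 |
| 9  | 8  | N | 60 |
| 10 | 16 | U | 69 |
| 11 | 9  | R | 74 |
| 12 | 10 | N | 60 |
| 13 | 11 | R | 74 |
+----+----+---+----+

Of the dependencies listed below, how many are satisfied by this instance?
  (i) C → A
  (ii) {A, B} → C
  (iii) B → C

(i) C → A: C=76: rows 1, 4 → A takes values {9, 13} — violation; C=60: rows 2, 3, 5, 8, 9, 12 → A takes values {10, 15, 16, 13, 8} — violation; C=74: rows 6, 11, 13 → A takes values {10, 9, 11} — violation — fails.
(ii) {A, B} → C: every LHS value maps to a single RHS value — holds.
(iii) B → C: every LHS value maps to a single RHS value — holds.
2 of the 3 dependencies hold.

2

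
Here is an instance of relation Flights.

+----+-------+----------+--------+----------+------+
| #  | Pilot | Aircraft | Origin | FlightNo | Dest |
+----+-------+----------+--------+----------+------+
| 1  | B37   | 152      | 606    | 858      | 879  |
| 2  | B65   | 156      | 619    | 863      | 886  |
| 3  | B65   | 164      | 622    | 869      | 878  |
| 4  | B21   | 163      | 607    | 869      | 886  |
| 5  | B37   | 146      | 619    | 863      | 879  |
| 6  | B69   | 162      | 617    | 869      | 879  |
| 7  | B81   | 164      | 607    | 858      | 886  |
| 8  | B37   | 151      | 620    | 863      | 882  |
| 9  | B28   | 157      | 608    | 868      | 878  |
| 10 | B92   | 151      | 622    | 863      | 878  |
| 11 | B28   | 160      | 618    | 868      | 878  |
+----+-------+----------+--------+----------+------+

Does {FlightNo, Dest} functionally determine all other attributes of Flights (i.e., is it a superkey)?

Rows 9 and 11 have the same {FlightNo, Dest} value (FlightNo=868, Dest=878) but are distinct tuples, so {FlightNo, Dest} does not determine every attribute — not a superkey.

No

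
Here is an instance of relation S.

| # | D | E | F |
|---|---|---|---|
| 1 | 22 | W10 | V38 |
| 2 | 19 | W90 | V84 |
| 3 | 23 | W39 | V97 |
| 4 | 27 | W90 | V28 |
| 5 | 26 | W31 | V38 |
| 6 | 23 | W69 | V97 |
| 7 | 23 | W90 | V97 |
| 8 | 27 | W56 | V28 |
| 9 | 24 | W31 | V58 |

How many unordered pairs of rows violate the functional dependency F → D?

1

F=V38: violating pairs (1,5) — 1 pair.
F=V97: all 3 rows agree on D — 0 pairs.
F=V28: all 2 rows agree on D — 0 pairs.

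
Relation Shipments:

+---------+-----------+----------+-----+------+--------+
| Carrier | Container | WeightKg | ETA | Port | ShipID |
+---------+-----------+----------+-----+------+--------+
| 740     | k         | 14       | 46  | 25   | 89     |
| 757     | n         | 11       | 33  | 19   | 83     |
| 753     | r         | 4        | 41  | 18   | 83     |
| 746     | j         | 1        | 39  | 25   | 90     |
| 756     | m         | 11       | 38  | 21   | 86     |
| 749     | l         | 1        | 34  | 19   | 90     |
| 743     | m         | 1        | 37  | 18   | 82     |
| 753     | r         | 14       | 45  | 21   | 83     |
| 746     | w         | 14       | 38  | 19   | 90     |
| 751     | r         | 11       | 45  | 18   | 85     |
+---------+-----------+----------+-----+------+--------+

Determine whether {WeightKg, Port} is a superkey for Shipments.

Yes

All 10 rows have distinct {WeightKg, Port} values, so {WeightKg, Port} → (all attributes) holds and {WeightKg, Port} is a superkey.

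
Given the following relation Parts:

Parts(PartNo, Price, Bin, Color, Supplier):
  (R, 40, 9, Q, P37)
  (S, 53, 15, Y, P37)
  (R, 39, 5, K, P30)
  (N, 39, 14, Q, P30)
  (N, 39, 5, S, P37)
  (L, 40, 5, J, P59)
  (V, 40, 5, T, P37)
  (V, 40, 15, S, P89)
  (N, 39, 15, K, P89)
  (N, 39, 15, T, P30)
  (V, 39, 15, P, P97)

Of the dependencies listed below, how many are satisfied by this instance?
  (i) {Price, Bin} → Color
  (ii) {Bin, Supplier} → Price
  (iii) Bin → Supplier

0

(i) {Price, Bin} → Color: (Price=39, Bin=5): 2 rows → Color takes values {K, S} — violation; (Price=40, Bin=5): 2 rows → Color takes values {J, T} — violation; (Price=39, Bin=15): 3 rows → Color takes values {K, T, P} — violation — fails.
(ii) {Bin, Supplier} → Price: (Bin=5, Supplier=P37): 2 rows → Price takes values {39, 40} — violation; (Bin=15, Supplier=P89): 2 rows → Price takes values {40, 39} — violation — fails.
(iii) Bin → Supplier: Bin=15: 5 rows → Supplier takes values {P37, P89, P30, P97} — violation; Bin=5: 4 rows → Supplier takes values {P30, P37, P59} — violation — fails.
None of the 3 dependencies hold.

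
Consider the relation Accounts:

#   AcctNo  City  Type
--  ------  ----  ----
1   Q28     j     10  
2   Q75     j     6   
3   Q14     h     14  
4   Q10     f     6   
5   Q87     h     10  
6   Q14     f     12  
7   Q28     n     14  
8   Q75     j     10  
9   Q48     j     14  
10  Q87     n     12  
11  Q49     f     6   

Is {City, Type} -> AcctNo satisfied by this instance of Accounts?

(City=j, Type=10): rows 1, 8 → AcctNo takes values {Q28, Q75} — violation
(City=j, Type=6): row 2 → AcctNo = Q75 ✓
(City=h, Type=14): row 3 → AcctNo = Q14 ✓
(City=f, Type=6): rows 4, 11 → AcctNo takes values {Q10, Q49} — violation
(City=h, Type=10): row 5 → AcctNo = Q87 ✓
(City=f, Type=12): row 6 → AcctNo = Q14 ✓
(City=n, Type=14): row 7 → AcctNo = Q28 ✓
(City=j, Type=14): row 9 → AcctNo = Q48 ✓
(City=n, Type=12): row 10 → AcctNo = Q87 ✓
Two rows agree on {City, Type} but differ on AcctNo, so {City, Type} -> AcctNo does not hold.

No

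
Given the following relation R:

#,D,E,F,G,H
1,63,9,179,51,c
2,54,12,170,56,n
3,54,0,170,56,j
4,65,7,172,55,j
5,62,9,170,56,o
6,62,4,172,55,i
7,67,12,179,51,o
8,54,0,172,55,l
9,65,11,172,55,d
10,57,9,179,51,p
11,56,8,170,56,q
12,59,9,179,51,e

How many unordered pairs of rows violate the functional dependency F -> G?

0

F=179: all 4 rows agree on G — 0 pairs.
F=170: all 4 rows agree on G — 0 pairs.
F=172: all 4 rows agree on G — 0 pairs.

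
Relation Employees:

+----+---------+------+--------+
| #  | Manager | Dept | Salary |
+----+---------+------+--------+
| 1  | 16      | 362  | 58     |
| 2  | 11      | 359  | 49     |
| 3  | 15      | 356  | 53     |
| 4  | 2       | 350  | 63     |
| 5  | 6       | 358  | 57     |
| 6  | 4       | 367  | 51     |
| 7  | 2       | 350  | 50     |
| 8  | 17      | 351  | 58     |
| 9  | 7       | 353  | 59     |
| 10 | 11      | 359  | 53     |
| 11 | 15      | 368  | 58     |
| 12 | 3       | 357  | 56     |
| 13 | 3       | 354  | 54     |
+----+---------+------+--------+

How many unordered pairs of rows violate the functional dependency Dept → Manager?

0

Dept=359: all 2 rows agree on Manager — 0 pairs.
Dept=350: all 2 rows agree on Manager — 0 pairs.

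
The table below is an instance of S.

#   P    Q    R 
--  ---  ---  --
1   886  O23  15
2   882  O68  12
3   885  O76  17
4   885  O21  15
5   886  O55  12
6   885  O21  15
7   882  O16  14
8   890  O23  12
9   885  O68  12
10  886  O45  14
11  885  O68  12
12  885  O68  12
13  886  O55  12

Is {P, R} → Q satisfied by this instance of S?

(P=886, R=15): row 1 → Q = O23 ✓
(P=882, R=12): row 2 → Q = O68 ✓
(P=885, R=17): row 3 → Q = O76 ✓
(P=885, R=15): rows 4, 6 → Q = O21, O21 ✓
(P=886, R=12): rows 5, 13 → Q = O55, O55 ✓
(P=882, R=14): row 7 → Q = O16 ✓
(P=890, R=12): row 8 → Q = O23 ✓
(P=885, R=12): rows 9, 11, 12 → Q = O68, O68, O68 ✓
(P=886, R=14): row 10 → Q = O45 ✓
Every {P, R} value is associated with a single Q value, so {P, R} → Q holds.

Yes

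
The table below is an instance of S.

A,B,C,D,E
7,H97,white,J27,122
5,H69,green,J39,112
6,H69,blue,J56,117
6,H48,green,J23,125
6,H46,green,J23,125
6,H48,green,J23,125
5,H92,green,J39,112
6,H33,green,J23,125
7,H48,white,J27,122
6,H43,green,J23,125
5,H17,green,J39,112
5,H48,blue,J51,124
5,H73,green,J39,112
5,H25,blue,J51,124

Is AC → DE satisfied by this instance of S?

Yes

(A=7, C=white): 2 rows → {D,E} = (J27, 122), (J27, 122) ✓
(A=5, C=green): 4 rows → {D,E} = (J39, 112), (J39, 112), (J39, 112), (J39, 112) ✓
(A=6, C=blue): 1 row → {D,E} = (J56, 117) ✓
(A=6, C=green): 5 rows → {D,E} = (J23, 125), (J23, 125), (J23, 125), (J23, 125), (J23, 125) ✓
(A=5, C=blue): 2 rows → {D,E} = (J51, 124), (J51, 124) ✓
Every AC value is associated with a single DE value, so AC → DE holds.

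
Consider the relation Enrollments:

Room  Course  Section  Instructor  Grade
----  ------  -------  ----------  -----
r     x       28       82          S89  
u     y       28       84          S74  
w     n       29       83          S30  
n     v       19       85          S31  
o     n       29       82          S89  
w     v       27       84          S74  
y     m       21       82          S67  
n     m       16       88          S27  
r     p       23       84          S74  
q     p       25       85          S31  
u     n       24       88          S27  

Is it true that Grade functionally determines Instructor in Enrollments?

Grade=S89: 2 rows → Instructor = 82, 82 ✓
Grade=S74: 3 rows → Instructor = 84, 84, 84 ✓
Grade=S30: 1 row → Instructor = 83 ✓
Grade=S31: 2 rows → Instructor = 85, 85 ✓
Grade=S67: 1 row → Instructor = 82 ✓
Grade=S27: 2 rows → Instructor = 88, 88 ✓
Every Grade value is associated with a single Instructor value, so Grade -> Instructor holds.

Yes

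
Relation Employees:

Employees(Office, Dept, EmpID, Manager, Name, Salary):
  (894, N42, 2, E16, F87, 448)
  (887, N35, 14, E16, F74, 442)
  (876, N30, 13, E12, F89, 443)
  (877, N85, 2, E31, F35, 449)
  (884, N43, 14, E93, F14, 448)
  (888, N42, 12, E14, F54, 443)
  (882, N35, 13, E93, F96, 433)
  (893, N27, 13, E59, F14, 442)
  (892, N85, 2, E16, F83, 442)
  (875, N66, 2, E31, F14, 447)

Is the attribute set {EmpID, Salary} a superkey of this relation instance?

Yes

All 10 rows have distinct {EmpID, Salary} values, so {EmpID, Salary} → (all attributes) holds and {EmpID, Salary} is a superkey.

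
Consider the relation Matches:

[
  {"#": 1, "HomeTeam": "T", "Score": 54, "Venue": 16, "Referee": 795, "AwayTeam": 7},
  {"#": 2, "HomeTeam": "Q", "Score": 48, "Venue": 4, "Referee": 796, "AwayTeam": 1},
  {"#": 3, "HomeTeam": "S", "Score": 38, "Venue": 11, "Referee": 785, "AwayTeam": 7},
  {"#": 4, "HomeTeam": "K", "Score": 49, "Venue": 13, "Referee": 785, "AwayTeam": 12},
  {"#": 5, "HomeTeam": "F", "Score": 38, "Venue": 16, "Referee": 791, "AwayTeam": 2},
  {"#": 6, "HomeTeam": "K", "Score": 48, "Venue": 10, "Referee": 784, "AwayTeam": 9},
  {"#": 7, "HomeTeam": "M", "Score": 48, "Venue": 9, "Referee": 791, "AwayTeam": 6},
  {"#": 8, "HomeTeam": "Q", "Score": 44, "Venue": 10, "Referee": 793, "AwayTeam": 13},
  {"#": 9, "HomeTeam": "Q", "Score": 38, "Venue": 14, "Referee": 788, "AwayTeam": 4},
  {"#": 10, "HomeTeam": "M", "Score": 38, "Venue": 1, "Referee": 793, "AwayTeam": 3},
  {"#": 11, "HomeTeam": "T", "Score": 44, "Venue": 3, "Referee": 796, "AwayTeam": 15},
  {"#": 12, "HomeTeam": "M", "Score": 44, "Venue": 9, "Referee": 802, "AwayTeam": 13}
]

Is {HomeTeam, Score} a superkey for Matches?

Yes

All 12 rows have distinct {HomeTeam, Score} values, so {HomeTeam, Score} → (all attributes) holds and {HomeTeam, Score} is a superkey.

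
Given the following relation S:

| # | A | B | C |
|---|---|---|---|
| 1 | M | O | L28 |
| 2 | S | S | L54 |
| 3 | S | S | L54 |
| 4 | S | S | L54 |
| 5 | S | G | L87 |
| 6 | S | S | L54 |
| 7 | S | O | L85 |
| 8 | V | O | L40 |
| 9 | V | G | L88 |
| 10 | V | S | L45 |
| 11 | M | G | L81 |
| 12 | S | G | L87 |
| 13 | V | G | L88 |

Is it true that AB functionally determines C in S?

(A=M, B=O): row 1 → C = L28 ✓
(A=S, B=S): rows 2, 3, 4, 6 → C = L54, L54, L54, L54 ✓
(A=S, B=G): rows 5, 12 → C = L87, L87 ✓
(A=S, B=O): row 7 → C = L85 ✓
(A=V, B=O): row 8 → C = L40 ✓
(A=V, B=G): rows 9, 13 → C = L88, L88 ✓
(A=V, B=S): row 10 → C = L45 ✓
(A=M, B=G): row 11 → C = L81 ✓
Every AB value is associated with a single C value, so AB → C holds.

Yes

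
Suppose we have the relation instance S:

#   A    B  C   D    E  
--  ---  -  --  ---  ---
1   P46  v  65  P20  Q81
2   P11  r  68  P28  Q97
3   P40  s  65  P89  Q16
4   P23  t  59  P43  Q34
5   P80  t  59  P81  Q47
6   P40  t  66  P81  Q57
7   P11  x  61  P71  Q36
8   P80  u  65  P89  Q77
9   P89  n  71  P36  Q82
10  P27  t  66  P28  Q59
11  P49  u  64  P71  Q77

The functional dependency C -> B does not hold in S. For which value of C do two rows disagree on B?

65

C=65: rows 1, 3, 8 → B takes values {v, s, u} — violation
C=68: row 2 → B = r ✓
C=59: rows 4, 5 → B = t, t ✓
C=66: rows 6, 10 → B = t, t ✓
C=61: row 7 → B = x ✓
C=71: row 9 → B = n ✓
C=64: row 11 → B = u ✓
The only C value with inconsistent B is C=65.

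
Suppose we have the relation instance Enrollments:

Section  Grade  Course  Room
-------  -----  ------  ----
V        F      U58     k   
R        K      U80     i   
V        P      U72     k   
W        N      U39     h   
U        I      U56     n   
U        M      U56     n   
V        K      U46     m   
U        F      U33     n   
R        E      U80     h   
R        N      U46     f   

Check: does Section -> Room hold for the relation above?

No

Section=V: 3 rows → Room takes values {k, m} — violation
Section=R: 3 rows → Room takes values {i, h, f} — violation
Section=W: 1 row → Room = h ✓
Section=U: 3 rows → Room = n, n, n ✓
Two rows agree on Section but differ on Room, so Section -> Room does not hold.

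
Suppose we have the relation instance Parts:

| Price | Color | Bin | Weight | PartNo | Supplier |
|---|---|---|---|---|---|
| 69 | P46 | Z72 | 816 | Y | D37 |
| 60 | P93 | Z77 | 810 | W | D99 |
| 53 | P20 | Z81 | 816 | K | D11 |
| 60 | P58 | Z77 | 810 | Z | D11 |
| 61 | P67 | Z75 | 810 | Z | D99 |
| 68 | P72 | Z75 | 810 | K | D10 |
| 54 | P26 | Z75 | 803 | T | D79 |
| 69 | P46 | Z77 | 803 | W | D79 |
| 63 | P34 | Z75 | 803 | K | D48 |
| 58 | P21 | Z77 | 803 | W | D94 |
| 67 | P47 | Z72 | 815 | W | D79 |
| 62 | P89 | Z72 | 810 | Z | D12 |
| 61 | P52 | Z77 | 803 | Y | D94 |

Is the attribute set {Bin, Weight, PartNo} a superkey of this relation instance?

No

Two distinct rows share (Bin=Z77, Weight=803, PartNo=W), so {Bin, Weight, PartNo} does not determine every attribute — not a superkey.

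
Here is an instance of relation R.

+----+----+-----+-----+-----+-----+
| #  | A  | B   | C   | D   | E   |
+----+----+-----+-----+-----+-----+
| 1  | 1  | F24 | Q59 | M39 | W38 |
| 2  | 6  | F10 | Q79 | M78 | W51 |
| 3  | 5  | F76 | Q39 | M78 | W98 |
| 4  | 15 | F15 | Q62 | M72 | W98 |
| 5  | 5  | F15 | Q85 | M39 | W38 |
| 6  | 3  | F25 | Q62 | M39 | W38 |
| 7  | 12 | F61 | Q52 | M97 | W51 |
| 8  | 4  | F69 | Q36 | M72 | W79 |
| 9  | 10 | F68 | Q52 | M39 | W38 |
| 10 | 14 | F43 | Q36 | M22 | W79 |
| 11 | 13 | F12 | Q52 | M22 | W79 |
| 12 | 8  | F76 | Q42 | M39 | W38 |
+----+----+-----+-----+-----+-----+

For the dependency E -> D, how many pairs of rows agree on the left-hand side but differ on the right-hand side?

E=W38: all 5 rows agree on D — 0 pairs.
E=W51: violating pairs (2,7) — 1 pair.
E=W98: violating pairs (3,4) — 1 pair.
E=W79: violating pairs (8,10), (8,11) — 2 pairs.

4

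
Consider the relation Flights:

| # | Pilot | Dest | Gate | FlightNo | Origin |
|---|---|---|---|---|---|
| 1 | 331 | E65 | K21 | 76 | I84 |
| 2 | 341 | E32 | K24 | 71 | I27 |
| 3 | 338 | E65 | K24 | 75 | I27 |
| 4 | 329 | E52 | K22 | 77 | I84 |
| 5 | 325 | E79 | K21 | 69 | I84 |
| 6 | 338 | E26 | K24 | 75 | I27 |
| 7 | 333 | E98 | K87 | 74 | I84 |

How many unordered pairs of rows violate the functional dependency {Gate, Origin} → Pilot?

3

(Gate=K21, Origin=I84): violating pairs (1,5) — 1 pair.
(Gate=K24, Origin=I27): violating pairs (2,3), (2,6) — 2 pairs.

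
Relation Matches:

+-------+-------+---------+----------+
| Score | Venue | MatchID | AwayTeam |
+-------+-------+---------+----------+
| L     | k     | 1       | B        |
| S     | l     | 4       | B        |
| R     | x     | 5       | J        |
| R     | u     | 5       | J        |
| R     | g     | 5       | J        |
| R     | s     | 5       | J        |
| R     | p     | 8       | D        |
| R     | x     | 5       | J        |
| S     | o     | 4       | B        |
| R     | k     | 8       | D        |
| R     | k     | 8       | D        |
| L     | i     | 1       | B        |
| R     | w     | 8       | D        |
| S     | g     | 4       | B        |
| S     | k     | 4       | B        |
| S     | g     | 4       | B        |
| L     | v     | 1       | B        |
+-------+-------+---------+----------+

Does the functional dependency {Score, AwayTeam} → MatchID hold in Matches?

Yes

(Score=L, AwayTeam=B): 3 rows → MatchID = 1, 1, 1 ✓
(Score=S, AwayTeam=B): 5 rows → MatchID = 4, 4, 4, 4, 4 ✓
(Score=R, AwayTeam=J): 5 rows → MatchID = 5, 5, 5, 5, 5 ✓
(Score=R, AwayTeam=D): 4 rows → MatchID = 8, 8, 8, 8 ✓
Every {Score, AwayTeam} value is associated with a single MatchID value, so {Score, AwayTeam} → MatchID holds.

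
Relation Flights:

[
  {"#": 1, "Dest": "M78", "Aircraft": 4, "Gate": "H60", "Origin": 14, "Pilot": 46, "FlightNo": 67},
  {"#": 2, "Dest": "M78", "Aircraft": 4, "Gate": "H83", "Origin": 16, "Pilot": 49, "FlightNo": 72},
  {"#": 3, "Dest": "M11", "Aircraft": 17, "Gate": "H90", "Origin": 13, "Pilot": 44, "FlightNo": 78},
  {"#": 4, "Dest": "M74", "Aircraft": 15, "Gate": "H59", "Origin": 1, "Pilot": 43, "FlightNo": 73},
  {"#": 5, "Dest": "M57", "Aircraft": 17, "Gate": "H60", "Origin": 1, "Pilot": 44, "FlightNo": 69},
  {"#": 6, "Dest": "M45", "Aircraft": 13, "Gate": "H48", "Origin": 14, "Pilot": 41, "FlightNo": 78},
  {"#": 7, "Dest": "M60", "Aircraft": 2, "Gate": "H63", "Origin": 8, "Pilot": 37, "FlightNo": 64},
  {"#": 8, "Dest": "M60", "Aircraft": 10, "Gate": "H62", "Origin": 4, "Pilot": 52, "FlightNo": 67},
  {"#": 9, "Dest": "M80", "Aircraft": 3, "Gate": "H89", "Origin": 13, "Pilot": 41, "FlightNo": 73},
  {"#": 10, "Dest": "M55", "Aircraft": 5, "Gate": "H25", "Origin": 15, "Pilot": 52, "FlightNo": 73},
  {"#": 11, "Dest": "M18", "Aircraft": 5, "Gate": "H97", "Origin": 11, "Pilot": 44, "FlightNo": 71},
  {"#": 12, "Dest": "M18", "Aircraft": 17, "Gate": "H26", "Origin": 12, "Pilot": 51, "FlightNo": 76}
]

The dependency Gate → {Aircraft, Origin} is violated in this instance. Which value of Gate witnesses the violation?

Gate=H60: rows 1, 5 → {Aircraft,Origin} takes values {(4, 14), (17, 1)} — violation
Gate=H83: row 2 → {Aircraft,Origin} = (4, 16) ✓
Gate=H90: row 3 → {Aircraft,Origin} = (17, 13) ✓
Gate=H59: row 4 → {Aircraft,Origin} = (15, 1) ✓
Gate=H48: row 6 → {Aircraft,Origin} = (13, 14) ✓
Gate=H63: row 7 → {Aircraft,Origin} = (2, 8) ✓
Gate=H62: row 8 → {Aircraft,Origin} = (10, 4) ✓
Gate=H89: row 9 → {Aircraft,Origin} = (3, 13) ✓
Gate=H25: row 10 → {Aircraft,Origin} = (5, 15) ✓
Gate=H97: row 11 → {Aircraft,Origin} = (5, 11) ✓
Gate=H26: row 12 → {Aircraft,Origin} = (17, 12) ✓
The only Gate value with inconsistent RHS is Gate=H60.

H60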